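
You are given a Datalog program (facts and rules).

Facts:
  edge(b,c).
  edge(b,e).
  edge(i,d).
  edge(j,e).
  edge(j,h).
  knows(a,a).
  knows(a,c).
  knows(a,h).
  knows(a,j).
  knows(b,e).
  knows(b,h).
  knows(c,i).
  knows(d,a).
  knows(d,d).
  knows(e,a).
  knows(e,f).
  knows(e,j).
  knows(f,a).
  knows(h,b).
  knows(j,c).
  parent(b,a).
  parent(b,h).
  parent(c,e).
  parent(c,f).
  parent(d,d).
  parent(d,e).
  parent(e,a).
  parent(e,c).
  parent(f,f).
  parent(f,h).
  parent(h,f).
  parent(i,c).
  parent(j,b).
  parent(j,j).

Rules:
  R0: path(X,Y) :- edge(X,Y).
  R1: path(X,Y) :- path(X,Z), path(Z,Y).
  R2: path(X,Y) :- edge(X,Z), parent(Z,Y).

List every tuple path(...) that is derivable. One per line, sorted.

path(b,a)
path(b,c)
path(b,e)
path(b,f)
path(i,d)
path(i,e)
path(j,a)
path(j,c)
path(j,e)
path(j,f)
path(j,h)

round 1: derive path(b,c) via R0 from edge(b,c)
round 1: derive path(b,e) via R0 from edge(b,e)
round 1: derive path(i,d) via R0 from edge(i,d)
round 1: derive path(j,e) via R0 from edge(j,e)
round 1: derive path(j,h) via R0 from edge(j,h)
round 1: derive path(b,a) via R2 from edge(b,e), parent(e,a)
round 1: derive path(b,f) via R2 from edge(b,c), parent(c,f)
round 1: derive path(i,e) via R2 from edge(i,d), parent(d,e)
round 1: derive path(j,a) via R2 from edge(j,e), parent(e,a)
round 1: derive path(j,c) via R2 from edge(j,e), parent(e,c)
round 1: derive path(j,f) via R2 from edge(j,h), parent(h,f)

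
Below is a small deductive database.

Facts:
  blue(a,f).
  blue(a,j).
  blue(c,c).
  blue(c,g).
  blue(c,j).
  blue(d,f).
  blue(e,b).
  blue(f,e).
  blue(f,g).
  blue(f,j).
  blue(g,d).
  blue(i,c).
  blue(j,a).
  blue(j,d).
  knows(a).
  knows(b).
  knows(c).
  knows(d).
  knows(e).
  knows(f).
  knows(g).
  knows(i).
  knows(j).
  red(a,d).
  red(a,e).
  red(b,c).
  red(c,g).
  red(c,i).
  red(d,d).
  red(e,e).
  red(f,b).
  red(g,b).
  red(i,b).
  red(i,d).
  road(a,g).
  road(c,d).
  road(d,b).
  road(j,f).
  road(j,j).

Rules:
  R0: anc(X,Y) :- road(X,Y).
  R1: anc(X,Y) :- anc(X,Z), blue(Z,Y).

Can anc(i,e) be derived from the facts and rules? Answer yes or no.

round 1: derive anc(a,g) via R0 from road(a,g)
round 1: derive anc(c,d) via R0 from road(c,d)
round 1: derive anc(d,b) via R0 from road(d,b)
round 1: derive anc(j,f) via R0 from road(j,f)
round 1: derive anc(j,j) via R0 from road(j,j)
round 2: derive anc(a,d) via R1 from anc(a,g), blue(g,d)
round 2: derive anc(c,f) via R1 from anc(c,d), blue(d,f)
round 2: derive anc(j,a) via R1 from anc(j,j), blue(j,a)
round 2: derive anc(j,d) via R1 from anc(j,j), blue(j,d)
round 2: derive anc(j,e) via R1 from anc(j,f), blue(f,e)
round 2: derive anc(j,g) via R1 from anc(j,f), blue(f,g)
round 3: derive anc(a,f) via R1 from anc(a,d), blue(d,f)
round 3: derive anc(c,e) via R1 from anc(c,f), blue(f,e)
round 3: derive anc(c,g) via R1 from anc(c,f), blue(f,g)
round 3: derive anc(c,j) via R1 from anc(c,f), blue(f,j)
round 3: derive anc(j,b) via R1 from anc(j,e), blue(e,b)
round 4: derive anc(a,e) via R1 from anc(a,f), blue(f,e)
round 4: derive anc(a,j) via R1 from anc(a,f), blue(f,j)
round 4: derive anc(c,a) via R1 from anc(c,j), blue(j,a)
round 4: derive anc(c,b) via R1 from anc(c,e), blue(e,b)
round 5: derive anc(a,a) via R1 from anc(a,j), blue(j,a)
round 5: derive anc(a,b) via R1 from anc(a,e), blue(e,b)

no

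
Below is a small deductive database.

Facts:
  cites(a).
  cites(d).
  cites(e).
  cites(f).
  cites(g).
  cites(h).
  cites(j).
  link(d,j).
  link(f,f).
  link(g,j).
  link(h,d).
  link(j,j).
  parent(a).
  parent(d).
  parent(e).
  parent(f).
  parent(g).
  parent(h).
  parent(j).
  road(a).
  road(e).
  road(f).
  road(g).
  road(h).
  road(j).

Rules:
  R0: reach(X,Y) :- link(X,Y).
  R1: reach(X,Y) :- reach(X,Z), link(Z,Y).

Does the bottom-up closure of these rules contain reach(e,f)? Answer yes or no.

no

round 1: derive reach(d,j) via R0 from link(d,j)
round 1: derive reach(f,f) via R0 from link(f,f)
round 1: derive reach(g,j) via R0 from link(g,j)
round 1: derive reach(h,d) via R0 from link(h,d)
round 1: derive reach(j,j) via R0 from link(j,j)
round 2: derive reach(h,j) via R1 from reach(h,d), link(d,j)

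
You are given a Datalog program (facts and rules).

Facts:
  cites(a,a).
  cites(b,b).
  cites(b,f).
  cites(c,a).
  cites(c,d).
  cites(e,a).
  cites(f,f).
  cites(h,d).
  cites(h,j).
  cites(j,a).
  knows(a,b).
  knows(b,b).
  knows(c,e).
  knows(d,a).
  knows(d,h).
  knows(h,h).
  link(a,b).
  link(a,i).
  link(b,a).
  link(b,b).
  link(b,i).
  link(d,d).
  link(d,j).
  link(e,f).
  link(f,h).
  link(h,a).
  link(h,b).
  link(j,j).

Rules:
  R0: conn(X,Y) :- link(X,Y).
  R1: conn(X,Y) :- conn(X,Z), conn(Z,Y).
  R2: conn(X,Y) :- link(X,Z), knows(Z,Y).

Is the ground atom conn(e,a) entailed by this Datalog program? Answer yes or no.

yes

round 1: derive conn(a,b) via R0 from link(a,b)
round 1: derive conn(a,i) via R0 from link(a,i)
round 1: derive conn(b,a) via R0 from link(b,a)
round 1: derive conn(b,b) via R0 from link(b,b)
round 1: derive conn(b,i) via R0 from link(b,i)
round 1: derive conn(d,d) via R0 from link(d,d)
round 1: derive conn(d,j) via R0 from link(d,j)
round 1: derive conn(e,f) via R0 from link(e,f)
round 1: derive conn(f,h) via R0 from link(f,h)
round 1: derive conn(h,a) via R0 from link(h,a)
round 1: derive conn(h,b) via R0 from link(h,b)
round 1: derive conn(j,j) via R0 from link(j,j)
round 1: derive conn(d,a) via R2 from link(d,d), knows(d,a)
round 1: derive conn(d,h) via R2 from link(d,d), knows(d,h)
round 2: derive conn(a,a) via R1 from conn(a,b), conn(b,a)
round 2: derive conn(d,b) via R1 from conn(d,a), conn(a,b)
round 2: derive conn(d,i) via R1 from conn(d,a), conn(a,i)
round 2: derive conn(e,h) via R1 from conn(e,f), conn(f,h)
round 2: derive conn(f,a) via R1 from conn(f,h), conn(h,a)
round 2: derive conn(f,b) via R1 from conn(f,h), conn(h,b)
round 2: derive conn(h,i) via R1 from conn(h,a), conn(a,i)
round 3: derive conn(e,a) via R1 from conn(e,f), conn(f,a)
round 3: derive conn(e,b) via R1 from conn(e,f), conn(f,b)
round 3: derive conn(e,i) via R1 from conn(e,h), conn(h,i)
round 3: derive conn(f,i) via R1 from conn(f,a), conn(a,i)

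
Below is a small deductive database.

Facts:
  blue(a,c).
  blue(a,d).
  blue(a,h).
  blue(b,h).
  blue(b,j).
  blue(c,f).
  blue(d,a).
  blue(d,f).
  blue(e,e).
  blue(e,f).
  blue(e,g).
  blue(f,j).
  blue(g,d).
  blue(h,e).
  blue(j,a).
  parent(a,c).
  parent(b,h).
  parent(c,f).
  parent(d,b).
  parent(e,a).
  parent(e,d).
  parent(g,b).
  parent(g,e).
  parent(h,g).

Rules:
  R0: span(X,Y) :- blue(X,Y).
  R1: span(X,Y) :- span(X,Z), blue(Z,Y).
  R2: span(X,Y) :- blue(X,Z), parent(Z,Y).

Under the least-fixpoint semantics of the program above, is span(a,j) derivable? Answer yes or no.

round 1: derive span(a,c) via R0 from blue(a,c)
round 1: derive span(a,d) via R0 from blue(a,d)
round 1: derive span(a,h) via R0 from blue(a,h)
round 1: derive span(b,h) via R0 from blue(b,h)
round 1: derive span(b,j) via R0 from blue(b,j)
round 1: derive span(c,f) via R0 from blue(c,f)
round 1: derive span(d,a) via R0 from blue(d,a)
round 1: derive span(d,f) via R0 from blue(d,f)
round 1: derive span(e,e) via R0 from blue(e,e)
round 1: derive span(e,f) via R0 from blue(e,f)
round 1: derive span(e,g) via R0 from blue(e,g)
round 1: derive span(f,j) via R0 from blue(f,j)
round 1: derive span(g,d) via R0 from blue(g,d)
round 1: derive span(h,e) via R0 from blue(h,e)
round 1: derive span(j,a) via R0 from blue(j,a)
round 1: derive span(a,b) via R2 from blue(a,d), parent(d,b)
round 1: derive span(a,f) via R2 from blue(a,c), parent(c,f)
round 1: derive span(a,g) via R2 from blue(a,h), parent(h,g)
round 1: derive span(b,g) via R2 from blue(b,h), parent(h,g)
round 1: derive span(d,c) via R2 from blue(d,a), parent(a,c)
round 1: derive span(e,a) via R2 from blue(e,e), parent(e,a)
round 1: derive span(e,b) via R2 from blue(e,g), parent(g,b)
round 1: derive span(e,d) via R2 from blue(e,e), parent(e,d)
round 1: derive span(g,b) via R2 from blue(g,d), parent(d,b)
round 1: derive span(h,a) via R2 from blue(h,e), parent(e,a)
round 1: derive span(h,d) via R2 from blue(h,e), parent(e,d)
round 1: derive span(j,c) via R2 from blue(j,a), parent(a,c)
round 2: derive span(a,a) via R1 from span(a,d), blue(d,a)
round 2: derive span(a,e) via R1 from span(a,h), blue(h,e)
round 2: derive span(a,j) via R1 from span(a,b), blue(b,j)
round 2: derive span(b,a) via R1 from span(b,j), blue(j,a)
round 2: derive span(b,d) via R1 from span(b,g), blue(g,d)
round 2: derive span(b,e) via R1 from span(b,h), blue(h,e)
round 2: derive span(c,j) via R1 from span(c,f), blue(f,j)
round 2: derive span(d,d) via R1 from span(d,a), blue(a,d)
round 2: derive span(d,h) via R1 from span(d,a), blue(a,h)
round 2: derive span(d,j) via R1 from span(d,f), blue(f,j)
round 2: derive span(e,c) via R1 from span(e,a), blue(a,c)
round 2: derive span(e,h) via R1 from span(e,a), blue(a,h)
round 2: derive span(e,j) via R1 from span(e,b), blue(b,j)
round 2: derive span(f,a) via R1 from span(f,j), blue(j,a)
round 2: derive span(g,a) via R1 from span(g,d), blue(d,a)
round 2: derive span(g,f) via R1 from span(g,d), blue(d,f)
round 2: derive span(g,h) via R1 from span(g,b), blue(b,h)
round 2: derive span(g,j) via R1 from span(g,b), blue(b,j)
round 2: derive span(h,c) via R1 from span(h,a), blue(a,c)
round 2: derive span(h,f) via R1 from span(h,d), blue(d,f)
round 2: derive span(h,g) via R1 from span(h,e), blue(e,g)
round 2: derive span(h,h) via R1 from span(h,a), blue(a,h)
round 2: derive span(j,d) via R1 from span(j,a), blue(a,d)
round 2: derive span(j,f) via R1 from span(j,c), blue(c,f)
round 2: derive span(j,h) via R1 from span(j,a), blue(a,h)
round 3: derive span(b,c) via R1 from span(b,a), blue(a,c)
round 3: derive span(b,f) via R1 from span(b,d), blue(d,f)
round 3: derive span(c,a) via R1 from span(c,j), blue(j,a)
round 3: derive span(d,e) via R1 from span(d,h), blue(h,e)
round 3: derive span(f,c) via R1 from span(f,a), blue(a,c)
round 3: derive span(f,d) via R1 from span(f,a), blue(a,d)
round 3: derive span(f,h) via R1 from span(f,a), blue(a,h)
round 3: derive span(g,c) via R1 from span(g,a), blue(a,c)
round 3: derive span(g,e) via R1 from span(g,h), blue(h,e)
round 3: derive span(h,j) via R1 from span(h,f), blue(f,j)
round 3: derive span(j,e) via R1 from span(j,h), blue(h,e)
round 3: derive span(j,j) via R1 from span(j,f), blue(f,j)
round 4: derive span(c,c) via R1 from span(c,a), blue(a,c)
round 4: derive span(c,d) via R1 from span(c,a), blue(a,d)
round 4: derive span(c,h) via R1 from span(c,a), blue(a,h)
round 4: derive span(d,g) via R1 from span(d,e), blue(e,g)
round 4: derive span(f,e) via R1 from span(f,h), blue(h,e)
round 4: derive span(f,f) via R1 from span(f,c), blue(c,f)
round 4: derive span(g,g) via R1 from span(g,e), blue(e,g)
round 4: derive span(j,g) via R1 from span(j,e), blue(e,g)
round 5: derive span(c,e) via R1 from span(c,h), blue(h,e)
round 5: derive span(f,g) via R1 from span(f,e), blue(e,g)
round 6: derive span(c,g) via R1 from span(c,e), blue(e,g)

yes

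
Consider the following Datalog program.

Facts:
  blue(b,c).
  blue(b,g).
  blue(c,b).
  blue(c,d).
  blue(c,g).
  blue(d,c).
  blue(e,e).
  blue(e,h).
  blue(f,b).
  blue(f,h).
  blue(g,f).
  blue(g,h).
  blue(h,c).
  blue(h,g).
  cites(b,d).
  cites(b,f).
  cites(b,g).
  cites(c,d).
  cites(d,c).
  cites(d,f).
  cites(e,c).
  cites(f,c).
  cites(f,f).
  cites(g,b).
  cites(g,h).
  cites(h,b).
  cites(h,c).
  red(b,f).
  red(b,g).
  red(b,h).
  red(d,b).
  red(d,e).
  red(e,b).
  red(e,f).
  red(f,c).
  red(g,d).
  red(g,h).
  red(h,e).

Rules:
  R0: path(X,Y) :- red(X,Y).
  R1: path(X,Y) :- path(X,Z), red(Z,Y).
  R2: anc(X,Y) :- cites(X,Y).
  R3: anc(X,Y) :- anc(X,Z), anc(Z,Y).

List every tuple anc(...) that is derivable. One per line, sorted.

anc(b,b)
anc(b,c)
anc(b,d)
anc(b,f)
anc(b,g)
anc(b,h)
anc(c,c)
anc(c,d)
anc(c,f)
anc(d,c)
anc(d,d)
anc(d,f)
anc(e,c)
anc(e,d)
anc(e,f)
anc(f,c)
anc(f,d)
anc(f,f)
anc(g,b)
anc(g,c)
anc(g,d)
anc(g,f)
anc(g,g)
anc(g,h)
anc(h,b)
anc(h,c)
anc(h,d)
anc(h,f)
anc(h,g)
anc(h,h)

round 1: derive anc(b,d) via R2 from cites(b,d)
round 1: derive anc(b,f) via R2 from cites(b,f)
round 1: derive anc(b,g) via R2 from cites(b,g)
round 1: derive anc(c,d) via R2 from cites(c,d)
round 1: derive anc(d,c) via R2 from cites(d,c)
round 1: derive anc(d,f) via R2 from cites(d,f)
round 1: derive anc(e,c) via R2 from cites(e,c)
round 1: derive anc(f,c) via R2 from cites(f,c)
round 1: derive anc(f,f) via R2 from cites(f,f)
round 1: derive anc(g,b) via R2 from cites(g,b)
round 1: derive anc(g,h) via R2 from cites(g,h)
round 1: derive anc(h,b) via R2 from cites(h,b)
round 1: derive anc(h,c) via R2 from cites(h,c)
round 2: derive anc(b,b) via R3 from anc(b,g), anc(g,b)
round 2: derive anc(b,c) via R3 from anc(b,d), anc(d,c)
round 2: derive anc(b,h) via R3 from anc(b,g), anc(g,h)
round 2: derive anc(c,c) via R3 from anc(c,d), anc(d,c)
round 2: derive anc(c,f) via R3 from anc(c,d), anc(d,f)
round 2: derive anc(d,d) via R3 from anc(d,c), anc(c,d)
round 2: derive anc(e,d) via R3 from anc(e,c), anc(c,d)
round 2: derive anc(f,d) via R3 from anc(f,c), anc(c,d)
round 2: derive anc(g,c) via R3 from anc(g,h), anc(h,c)
round 2: derive anc(g,d) via R3 from anc(g,b), anc(b,d)
round 2: derive anc(g,f) via R3 from anc(g,b), anc(b,f)
round 2: derive anc(g,g) via R3 from anc(g,b), anc(b,g)
round 2: derive anc(h,d) via R3 from anc(h,b), anc(b,d)
round 2: derive anc(h,f) via R3 from anc(h,b), anc(b,f)
round 2: derive anc(h,g) via R3 from anc(h,b), anc(b,g)
round 3: derive anc(e,f) via R3 from anc(e,c), anc(c,f)
round 3: derive anc(h,h) via R3 from anc(h,b), anc(b,h)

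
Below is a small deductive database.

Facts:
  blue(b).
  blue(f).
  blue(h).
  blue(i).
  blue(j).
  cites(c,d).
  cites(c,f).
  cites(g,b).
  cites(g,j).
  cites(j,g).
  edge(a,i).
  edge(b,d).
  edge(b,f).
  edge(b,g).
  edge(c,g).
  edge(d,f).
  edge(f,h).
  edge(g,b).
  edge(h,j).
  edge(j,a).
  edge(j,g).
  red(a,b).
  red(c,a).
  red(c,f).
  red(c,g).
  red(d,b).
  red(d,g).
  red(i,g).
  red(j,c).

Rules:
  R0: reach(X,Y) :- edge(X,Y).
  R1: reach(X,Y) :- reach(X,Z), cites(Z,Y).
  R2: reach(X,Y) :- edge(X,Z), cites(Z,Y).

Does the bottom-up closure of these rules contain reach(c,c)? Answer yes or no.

no

round 1: derive reach(a,i) via R0 from edge(a,i)
round 1: derive reach(b,d) via R0 from edge(b,d)
round 1: derive reach(b,f) via R0 from edge(b,f)
round 1: derive reach(b,g) via R0 from edge(b,g)
round 1: derive reach(c,g) via R0 from edge(c,g)
round 1: derive reach(d,f) via R0 from edge(d,f)
round 1: derive reach(f,h) via R0 from edge(f,h)
round 1: derive reach(g,b) via R0 from edge(g,b)
round 1: derive reach(h,j) via R0 from edge(h,j)
round 1: derive reach(j,a) via R0 from edge(j,a)
round 1: derive reach(j,g) via R0 from edge(j,g)
round 1: derive reach(b,b) via R2 from edge(b,g), cites(g,b)
round 1: derive reach(b,j) via R2 from edge(b,g), cites(g,j)
round 1: derive reach(c,b) via R2 from edge(c,g), cites(g,b)
round 1: derive reach(c,j) via R2 from edge(c,g), cites(g,j)
round 1: derive reach(h,g) via R2 from edge(h,j), cites(j,g)
round 1: derive reach(j,b) via R2 from edge(j,g), cites(g,b)
round 1: derive reach(j,j) via R2 from edge(j,g), cites(g,j)
round 2: derive reach(h,b) via R1 from reach(h,g), cites(g,b)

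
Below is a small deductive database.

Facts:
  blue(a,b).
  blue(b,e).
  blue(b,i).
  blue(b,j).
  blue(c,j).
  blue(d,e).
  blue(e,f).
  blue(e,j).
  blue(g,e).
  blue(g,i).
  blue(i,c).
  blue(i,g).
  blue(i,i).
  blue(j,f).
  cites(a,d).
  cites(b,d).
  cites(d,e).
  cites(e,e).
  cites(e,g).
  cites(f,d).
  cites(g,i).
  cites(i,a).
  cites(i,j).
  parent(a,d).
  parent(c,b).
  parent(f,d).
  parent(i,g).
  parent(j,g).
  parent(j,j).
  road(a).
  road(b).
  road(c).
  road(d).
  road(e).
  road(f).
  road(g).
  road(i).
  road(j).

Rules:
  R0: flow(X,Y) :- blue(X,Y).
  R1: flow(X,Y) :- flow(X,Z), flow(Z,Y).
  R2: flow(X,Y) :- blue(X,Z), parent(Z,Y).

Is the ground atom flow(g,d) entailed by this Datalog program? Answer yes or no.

yes

round 1: derive flow(a,b) via R0 from blue(a,b)
round 1: derive flow(b,e) via R0 from blue(b,e)
round 1: derive flow(b,i) via R0 from blue(b,i)
round 1: derive flow(b,j) via R0 from blue(b,j)
round 1: derive flow(c,j) via R0 from blue(c,j)
round 1: derive flow(d,e) via R0 from blue(d,e)
round 1: derive flow(e,f) via R0 from blue(e,f)
round 1: derive flow(e,j) via R0 from blue(e,j)
round 1: derive flow(g,e) via R0 from blue(g,e)
round 1: derive flow(g,i) via R0 from blue(g,i)
round 1: derive flow(i,c) via R0 from blue(i,c)
round 1: derive flow(i,g) via R0 from blue(i,g)
round 1: derive flow(i,i) via R0 from blue(i,i)
round 1: derive flow(j,f) via R0 from blue(j,f)
round 1: derive flow(b,g) via R2 from blue(b,i), parent(i,g)
round 1: derive flow(c,g) via R2 from blue(c,j), parent(j,g)
round 1: derive flow(e,d) via R2 from blue(e,f), parent(f,d)
round 1: derive flow(e,g) via R2 from blue(e,j), parent(j,g)
round 1: derive flow(g,g) via R2 from blue(g,i), parent(i,g)
round 1: derive flow(i,b) via R2 from blue(i,c), parent(c,b)
round 1: derive flow(j,d) via R2 from blue(j,f), parent(f,d)
round 2: derive flow(a,e) via R1 from flow(a,b), flow(b,e)
round 2: derive flow(a,g) via R1 from flow(a,b), flow(b,g)
round 2: derive flow(a,i) via R1 from flow(a,b), flow(b,i)
round 2: derive flow(a,j) via R1 from flow(a,b), flow(b,j)
round 2: derive flow(b,b) via R1 from flow(b,i), flow(i,b)
round 2: derive flow(b,c) via R1 from flow(b,i), flow(i,c)
round 2: derive flow(b,d) via R1 from flow(b,e), flow(e,d)
round 2: derive flow(b,f) via R1 from flow(b,e), flow(e,f)
round 2: derive flow(c,d) via R1 from flow(c,j), flow(j,d)
round 2: derive flow(c,e) via R1 from flow(c,g), flow(g,e)
round 2: derive flow(c,f) via R1 from flow(c,j), flow(j,f)
round 2: derive flow(c,i) via R1 from flow(c,g), flow(g,i)
round 2: derive flow(d,d) via R1 from flow(d,e), flow(e,d)
round 2: derive flow(d,f) via R1 from flow(d,e), flow(e,f)
round 2: derive flow(d,g) via R1 from flow(d,e), flow(e,g)
round 2: derive flow(d,j) via R1 from flow(d,e), flow(e,j)
round 2: derive flow(e,e) via R1 from flow(e,d), flow(d,e)
round 2: derive flow(e,i) via R1 from flow(e,g), flow(g,i)
round 2: derive flow(g,b) via R1 from flow(g,i), flow(i,b)
round 2: derive flow(g,c) via R1 from flow(g,i), flow(i,c)
round 2: derive flow(g,d) via R1 from flow(g,e), flow(e,d)
round 2: derive flow(g,f) via R1 from flow(g,e), flow(e,f)
round 2: derive flow(g,j) via R1 from flow(g,e), flow(e,j)
round 2: derive flow(i,e) via R1 from flow(i,b), flow(b,e)
round 2: derive flow(i,j) via R1 from flow(i,b), flow(b,j)
round 2: derive flow(j,e) via R1 from flow(j,d), flow(d,e)
round 3: derive flow(a,c) via R1 from flow(a,b), flow(b,c)
round 3: derive flow(a,d) via R1 from flow(a,b), flow(b,d)
round 3: derive flow(a,f) via R1 from flow(a,b), flow(b,f)
round 3: derive flow(c,b) via R1 from flow(c,g), flow(g,b)
round 3: derive flow(c,c) via R1 from flow(c,g), flow(g,c)
round 3: derive flow(d,b) via R1 from flow(d,g), flow(g,b)
round 3: derive flow(d,c) via R1 from flow(d,g), flow(g,c)
round 3: derive flow(d,i) via R1 from flow(d,e), flow(e,i)
round 3: derive flow(e,b) via R1 from flow(e,g), flow(g,b)
round 3: derive flow(e,c) via R1 from flow(e,g), flow(g,c)
round 3: derive flow(i,d) via R1 from flow(i,b), flow(b,d)
round 3: derive flow(i,f) via R1 from flow(i,b), flow(b,f)
round 3: derive flow(j,g) via R1 from flow(j,d), flow(d,g)
round 3: derive flow(j,i) via R1 from flow(j,e), flow(e,i)
round 3: derive flow(j,j) via R1 from flow(j,d), flow(d,j)
round 4: derive flow(j,b) via R1 from flow(j,d), flow(d,b)
round 4: derive flow(j,c) via R1 from flow(j,d), flow(d,c)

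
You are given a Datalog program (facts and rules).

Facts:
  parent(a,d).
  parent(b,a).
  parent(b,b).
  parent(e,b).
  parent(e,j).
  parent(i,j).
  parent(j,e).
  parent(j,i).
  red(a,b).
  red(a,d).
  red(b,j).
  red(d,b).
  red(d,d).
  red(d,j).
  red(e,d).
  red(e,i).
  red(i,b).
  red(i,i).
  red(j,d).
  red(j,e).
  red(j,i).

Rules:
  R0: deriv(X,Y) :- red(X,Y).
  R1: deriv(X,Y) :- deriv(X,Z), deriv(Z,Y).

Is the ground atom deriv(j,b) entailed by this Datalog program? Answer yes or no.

yes

round 1: derive deriv(a,b) via R0 from red(a,b)
round 1: derive deriv(a,d) via R0 from red(a,d)
round 1: derive deriv(b,j) via R0 from red(b,j)
round 1: derive deriv(d,b) via R0 from red(d,b)
round 1: derive deriv(d,d) via R0 from red(d,d)
round 1: derive deriv(d,j) via R0 from red(d,j)
round 1: derive deriv(e,d) via R0 from red(e,d)
round 1: derive deriv(e,i) via R0 from red(e,i)
round 1: derive deriv(i,b) via R0 from red(i,b)
round 1: derive deriv(i,i) via R0 from red(i,i)
round 1: derive deriv(j,d) via R0 from red(j,d)
round 1: derive deriv(j,e) via R0 from red(j,e)
round 1: derive deriv(j,i) via R0 from red(j,i)
round 2: derive deriv(a,j) via R1 from deriv(a,b), deriv(b,j)
round 2: derive deriv(b,d) via R1 from deriv(b,j), deriv(j,d)
round 2: derive deriv(b,e) via R1 from deriv(b,j), deriv(j,e)
round 2: derive deriv(b,i) via R1 from deriv(b,j), deriv(j,i)
round 2: derive deriv(d,e) via R1 from deriv(d,j), deriv(j,e)
round 2: derive deriv(d,i) via R1 from deriv(d,j), deriv(j,i)
round 2: derive deriv(e,b) via R1 from deriv(e,d), deriv(d,b)
round 2: derive deriv(e,j) via R1 from deriv(e,d), deriv(d,j)
round 2: derive deriv(i,j) via R1 from deriv(i,b), deriv(b,j)
round 2: derive deriv(j,b) via R1 from deriv(j,d), deriv(d,b)
round 2: derive deriv(j,j) via R1 from deriv(j,d), deriv(d,j)
round 3: derive deriv(a,e) via R1 from deriv(a,b), deriv(b,e)
round 3: derive deriv(a,i) via R1 from deriv(a,b), deriv(b,i)
round 3: derive deriv(b,b) via R1 from deriv(b,d), deriv(d,b)
round 3: derive deriv(e,e) via R1 from deriv(e,b), deriv(b,e)
round 3: derive deriv(i,d) via R1 from deriv(i,b), deriv(b,d)
round 3: derive deriv(i,e) via R1 from deriv(i,b), deriv(b,e)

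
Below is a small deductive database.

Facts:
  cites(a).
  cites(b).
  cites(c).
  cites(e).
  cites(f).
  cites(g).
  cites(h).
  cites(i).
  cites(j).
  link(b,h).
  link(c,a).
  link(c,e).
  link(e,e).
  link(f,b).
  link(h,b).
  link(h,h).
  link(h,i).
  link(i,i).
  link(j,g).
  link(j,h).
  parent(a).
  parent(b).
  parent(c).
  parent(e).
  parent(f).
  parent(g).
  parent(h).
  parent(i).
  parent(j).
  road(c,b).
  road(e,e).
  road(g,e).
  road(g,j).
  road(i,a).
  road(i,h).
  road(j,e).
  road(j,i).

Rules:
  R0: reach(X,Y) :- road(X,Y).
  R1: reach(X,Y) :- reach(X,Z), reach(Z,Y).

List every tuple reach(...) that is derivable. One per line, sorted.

round 1: derive reach(c,b) via R0 from road(c,b)
round 1: derive reach(e,e) via R0 from road(e,e)
round 1: derive reach(g,e) via R0 from road(g,e)
round 1: derive reach(g,j) via R0 from road(g,j)
round 1: derive reach(i,a) via R0 from road(i,a)
round 1: derive reach(i,h) via R0 from road(i,h)
round 1: derive reach(j,e) via R0 from road(j,e)
round 1: derive reach(j,i) via R0 from road(j,i)
round 2: derive reach(g,i) via R1 from reach(g,j), reach(j,i)
round 2: derive reach(j,a) via R1 from reach(j,i), reach(i,a)
round 2: derive reach(j,h) via R1 from reach(j,i), reach(i,h)
round 3: derive reach(g,a) via R1 from reach(g,i), reach(i,a)
round 3: derive reach(g,h) via R1 from reach(g,i), reach(i,h)

reach(c,b)
reach(e,e)
reach(g,a)
reach(g,e)
reach(g,h)
reach(g,i)
reach(g,j)
reach(i,a)
reach(i,h)
reach(j,a)
reach(j,e)
reach(j,h)
reach(j,i)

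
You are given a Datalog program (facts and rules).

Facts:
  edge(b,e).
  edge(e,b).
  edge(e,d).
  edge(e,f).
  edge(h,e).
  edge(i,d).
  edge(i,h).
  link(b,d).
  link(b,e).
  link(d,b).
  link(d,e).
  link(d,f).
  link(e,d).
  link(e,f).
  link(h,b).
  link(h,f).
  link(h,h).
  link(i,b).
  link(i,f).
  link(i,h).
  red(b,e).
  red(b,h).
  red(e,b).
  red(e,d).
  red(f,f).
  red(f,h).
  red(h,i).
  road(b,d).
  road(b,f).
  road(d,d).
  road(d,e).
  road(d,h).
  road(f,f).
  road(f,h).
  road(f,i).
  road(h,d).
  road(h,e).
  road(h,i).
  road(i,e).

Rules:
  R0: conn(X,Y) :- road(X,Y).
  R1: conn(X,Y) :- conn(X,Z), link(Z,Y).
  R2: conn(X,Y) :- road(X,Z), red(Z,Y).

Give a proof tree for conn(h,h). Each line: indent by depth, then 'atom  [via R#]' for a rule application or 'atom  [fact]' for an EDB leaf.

round 1: derive conn(b,d) via R0 from road(b,d)
round 1: derive conn(b,f) via R0 from road(b,f)
round 1: derive conn(d,d) via R0 from road(d,d)
round 1: derive conn(d,e) via R0 from road(d,e)
round 1: derive conn(d,h) via R0 from road(d,h)
round 1: derive conn(f,f) via R0 from road(f,f)
round 1: derive conn(f,h) via R0 from road(f,h)
round 1: derive conn(f,i) via R0 from road(f,i)
round 1: derive conn(h,d) via R0 from road(h,d)
round 1: derive conn(h,e) via R0 from road(h,e)
round 1: derive conn(h,i) via R0 from road(h,i)
round 1: derive conn(i,e) via R0 from road(i,e)
round 1: derive conn(b,h) via R2 from road(b,f), red(f,h)
round 1: derive conn(d,b) via R2 from road(d,e), red(e,b)
round 1: derive conn(d,i) via R2 from road(d,h), red(h,i)
round 1: derive conn(h,b) via R2 from road(h,e), red(e,b)
round 1: derive conn(i,b) via R2 from road(i,e), red(e,b)
round 1: derive conn(i,d) via R2 from road(i,e), red(e,d)
round 2: derive conn(b,b) via R1 from conn(b,d), link(d,b)
round 2: derive conn(b,e) via R1 from conn(b,d), link(d,e)
round 2: derive conn(d,f) via R1 from conn(d,d), link(d,f)
round 2: derive conn(f,b) via R1 from conn(f,h), link(h,b)
round 2: derive conn(h,f) via R1 from conn(h,d), link(d,f)
round 2: derive conn(h,h) via R1 from conn(h,i), link(i,h)
round 2: derive conn(i,f) via R1 from conn(i,d), link(d,f)
round 3: derive conn(f,d) via R1 from conn(f,b), link(b,d)
round 3: derive conn(f,e) via R1 from conn(f,b), link(b,e)

conn(h,h)  [via R1]
  conn(h,i)  [via R0]
    road(h,i)  [fact]
  link(i,h)  [fact]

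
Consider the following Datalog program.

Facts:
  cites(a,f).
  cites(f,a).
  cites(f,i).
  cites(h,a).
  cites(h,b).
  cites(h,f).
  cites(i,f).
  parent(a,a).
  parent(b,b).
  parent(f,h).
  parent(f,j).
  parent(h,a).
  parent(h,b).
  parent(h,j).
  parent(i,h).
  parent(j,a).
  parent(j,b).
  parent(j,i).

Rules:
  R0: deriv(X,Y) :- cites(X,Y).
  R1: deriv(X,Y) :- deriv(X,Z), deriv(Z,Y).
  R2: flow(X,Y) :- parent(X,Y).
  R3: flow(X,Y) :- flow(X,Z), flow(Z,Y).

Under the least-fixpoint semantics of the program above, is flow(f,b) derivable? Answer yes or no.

yes

round 1: derive flow(a,a) via R2 from parent(a,a)
round 1: derive flow(b,b) via R2 from parent(b,b)
round 1: derive flow(f,h) via R2 from parent(f,h)
round 1: derive flow(f,j) via R2 from parent(f,j)
round 1: derive flow(h,a) via R2 from parent(h,a)
round 1: derive flow(h,b) via R2 from parent(h,b)
round 1: derive flow(h,j) via R2 from parent(h,j)
round 1: derive flow(i,h) via R2 from parent(i,h)
round 1: derive flow(j,a) via R2 from parent(j,a)
round 1: derive flow(j,b) via R2 from parent(j,b)
round 1: derive flow(j,i) via R2 from parent(j,i)
round 2: derive flow(f,a) via R3 from flow(f,h), flow(h,a)
round 2: derive flow(f,b) via R3 from flow(f,h), flow(h,b)
round 2: derive flow(f,i) via R3 from flow(f,j), flow(j,i)
round 2: derive flow(h,i) via R3 from flow(h,j), flow(j,i)
round 2: derive flow(i,a) via R3 from flow(i,h), flow(h,a)
round 2: derive flow(i,b) via R3 from flow(i,h), flow(h,b)
round 2: derive flow(i,j) via R3 from flow(i,h), flow(h,j)
round 2: derive flow(j,h) via R3 from flow(j,i), flow(i,h)
round 3: derive flow(h,h) via R3 from flow(h,i), flow(i,h)
round 3: derive flow(i,i) via R3 from flow(i,h), flow(h,i)
round 3: derive flow(j,j) via R3 from flow(j,h), flow(h,j)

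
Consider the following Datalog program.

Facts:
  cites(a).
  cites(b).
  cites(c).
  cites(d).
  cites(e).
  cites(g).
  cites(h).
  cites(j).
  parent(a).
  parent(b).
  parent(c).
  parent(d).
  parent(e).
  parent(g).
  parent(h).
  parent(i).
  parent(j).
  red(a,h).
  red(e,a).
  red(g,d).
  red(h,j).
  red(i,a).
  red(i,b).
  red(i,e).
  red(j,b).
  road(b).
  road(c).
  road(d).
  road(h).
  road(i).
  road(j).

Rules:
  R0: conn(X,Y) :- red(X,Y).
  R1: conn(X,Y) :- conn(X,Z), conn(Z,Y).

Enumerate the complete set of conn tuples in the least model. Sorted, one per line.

conn(a,b)
conn(a,h)
conn(a,j)
conn(e,a)
conn(e,b)
conn(e,h)
conn(e,j)
conn(g,d)
conn(h,b)
conn(h,j)
conn(i,a)
conn(i,b)
conn(i,e)
conn(i,h)
conn(i,j)
conn(j,b)

round 1: derive conn(a,h) via R0 from red(a,h)
round 1: derive conn(e,a) via R0 from red(e,a)
round 1: derive conn(g,d) via R0 from red(g,d)
round 1: derive conn(h,j) via R0 from red(h,j)
round 1: derive conn(i,a) via R0 from red(i,a)
round 1: derive conn(i,b) via R0 from red(i,b)
round 1: derive conn(i,e) via R0 from red(i,e)
round 1: derive conn(j,b) via R0 from red(j,b)
round 2: derive conn(a,j) via R1 from conn(a,h), conn(h,j)
round 2: derive conn(e,h) via R1 from conn(e,a), conn(a,h)
round 2: derive conn(h,b) via R1 from conn(h,j), conn(j,b)
round 2: derive conn(i,h) via R1 from conn(i,a), conn(a,h)
round 3: derive conn(a,b) via R1 from conn(a,h), conn(h,b)
round 3: derive conn(e,b) via R1 from conn(e,h), conn(h,b)
round 3: derive conn(e,j) via R1 from conn(e,a), conn(a,j)
round 3: derive conn(i,j) via R1 from conn(i,a), conn(a,j)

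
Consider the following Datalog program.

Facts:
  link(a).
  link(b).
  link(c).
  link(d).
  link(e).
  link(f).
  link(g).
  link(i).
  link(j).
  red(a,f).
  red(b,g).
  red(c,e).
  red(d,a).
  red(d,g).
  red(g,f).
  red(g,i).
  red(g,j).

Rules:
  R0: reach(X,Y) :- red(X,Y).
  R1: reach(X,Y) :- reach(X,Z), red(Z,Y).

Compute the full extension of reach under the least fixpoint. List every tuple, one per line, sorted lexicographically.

reach(a,f)
reach(b,f)
reach(b,g)
reach(b,i)
reach(b,j)
reach(c,e)
reach(d,a)
reach(d,f)
reach(d,g)
reach(d,i)
reach(d,j)
reach(g,f)
reach(g,i)
reach(g,j)

round 1: derive reach(a,f) via R0 from red(a,f)
round 1: derive reach(b,g) via R0 from red(b,g)
round 1: derive reach(c,e) via R0 from red(c,e)
round 1: derive reach(d,a) via R0 from red(d,a)
round 1: derive reach(d,g) via R0 from red(d,g)
round 1: derive reach(g,f) via R0 from red(g,f)
round 1: derive reach(g,i) via R0 from red(g,i)
round 1: derive reach(g,j) via R0 from red(g,j)
round 2: derive reach(b,f) via R1 from reach(b,g), red(g,f)
round 2: derive reach(b,i) via R1 from reach(b,g), red(g,i)
round 2: derive reach(b,j) via R1 from reach(b,g), red(g,j)
round 2: derive reach(d,f) via R1 from reach(d,a), red(a,f)
round 2: derive reach(d,i) via R1 from reach(d,g), red(g,i)
round 2: derive reach(d,j) via R1 from reach(d,g), red(g,j)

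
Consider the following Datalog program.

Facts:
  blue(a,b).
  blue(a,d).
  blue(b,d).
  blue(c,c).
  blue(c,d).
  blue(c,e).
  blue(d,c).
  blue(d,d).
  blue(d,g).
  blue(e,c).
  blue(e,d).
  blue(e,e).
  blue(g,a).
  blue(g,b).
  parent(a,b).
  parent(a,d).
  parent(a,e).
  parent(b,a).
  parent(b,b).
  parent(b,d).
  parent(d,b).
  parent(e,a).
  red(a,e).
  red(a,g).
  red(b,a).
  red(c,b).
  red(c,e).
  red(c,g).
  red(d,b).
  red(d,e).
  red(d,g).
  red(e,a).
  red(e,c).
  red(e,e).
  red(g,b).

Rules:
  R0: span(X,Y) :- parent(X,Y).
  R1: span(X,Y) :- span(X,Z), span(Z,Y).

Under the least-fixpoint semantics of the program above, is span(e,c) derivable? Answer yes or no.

round 1: derive span(a,b) via R0 from parent(a,b)
round 1: derive span(a,d) via R0 from parent(a,d)
round 1: derive span(a,e) via R0 from parent(a,e)
round 1: derive span(b,a) via R0 from parent(b,a)
round 1: derive span(b,b) via R0 from parent(b,b)
round 1: derive span(b,d) via R0 from parent(b,d)
round 1: derive span(d,b) via R0 from parent(d,b)
round 1: derive span(e,a) via R0 from parent(e,a)
round 2: derive span(a,a) via R1 from span(a,b), span(b,a)
round 2: derive span(b,e) via R1 from span(b,a), span(a,e)
round 2: derive span(d,a) via R1 from span(d,b), span(b,a)
round 2: derive span(d,d) via R1 from span(d,b), span(b,d)
round 2: derive span(e,b) via R1 from span(e,a), span(a,b)
round 2: derive span(e,d) via R1 from span(e,a), span(a,d)
round 2: derive span(e,e) via R1 from span(e,a), span(a,e)
round 3: derive span(d,e) via R1 from span(d,a), span(a,e)

no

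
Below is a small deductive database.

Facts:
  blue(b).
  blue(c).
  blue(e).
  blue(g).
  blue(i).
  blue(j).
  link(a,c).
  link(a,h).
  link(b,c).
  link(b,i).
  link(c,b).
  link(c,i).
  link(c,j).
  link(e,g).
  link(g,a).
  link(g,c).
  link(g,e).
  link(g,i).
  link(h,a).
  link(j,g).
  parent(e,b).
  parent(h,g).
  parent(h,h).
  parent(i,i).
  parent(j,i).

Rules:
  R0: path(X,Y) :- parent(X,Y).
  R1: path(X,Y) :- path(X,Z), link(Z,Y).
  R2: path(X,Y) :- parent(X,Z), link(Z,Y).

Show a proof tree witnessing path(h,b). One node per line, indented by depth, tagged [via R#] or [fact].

round 1: derive path(e,b) via R0 from parent(e,b)
round 1: derive path(h,g) via R0 from parent(h,g)
round 1: derive path(h,h) via R0 from parent(h,h)
round 1: derive path(i,i) via R0 from parent(i,i)
round 1: derive path(j,i) via R0 from parent(j,i)
round 1: derive path(e,c) via R2 from parent(e,b), link(b,c)
round 1: derive path(e,i) via R2 from parent(e,b), link(b,i)
round 1: derive path(h,a) via R2 from parent(h,g), link(g,a)
round 1: derive path(h,c) via R2 from parent(h,g), link(g,c)
round 1: derive path(h,e) via R2 from parent(h,g), link(g,e)
round 1: derive path(h,i) via R2 from parent(h,g), link(g,i)
round 2: derive path(e,j) via R1 from path(e,c), link(c,j)
round 2: derive path(h,b) via R1 from path(h,c), link(c,b)
round 2: derive path(h,j) via R1 from path(h,c), link(c,j)
round 3: derive path(e,g) via R1 from path(e,j), link(j,g)
round 4: derive path(e,a) via R1 from path(e,g), link(g,a)
round 4: derive path(e,e) via R1 from path(e,g), link(g,e)
round 5: derive path(e,h) via R1 from path(e,a), link(a,h)

path(h,b)  [via R1]
  path(h,c)  [via R2]
    parent(h,g)  [fact]
    link(g,c)  [fact]
  link(c,b)  [fact]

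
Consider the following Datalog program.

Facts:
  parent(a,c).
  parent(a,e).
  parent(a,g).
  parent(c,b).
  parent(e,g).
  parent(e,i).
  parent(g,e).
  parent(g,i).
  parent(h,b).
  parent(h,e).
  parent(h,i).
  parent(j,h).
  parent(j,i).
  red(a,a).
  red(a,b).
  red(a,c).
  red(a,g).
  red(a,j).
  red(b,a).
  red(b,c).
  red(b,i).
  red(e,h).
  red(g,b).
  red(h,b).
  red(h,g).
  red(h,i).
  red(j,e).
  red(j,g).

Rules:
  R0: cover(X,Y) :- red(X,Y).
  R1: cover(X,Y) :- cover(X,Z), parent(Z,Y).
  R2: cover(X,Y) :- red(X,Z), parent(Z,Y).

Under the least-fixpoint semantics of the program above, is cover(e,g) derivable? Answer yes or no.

yes

round 1: derive cover(a,a) via R0 from red(a,a)
round 1: derive cover(a,b) via R0 from red(a,b)
round 1: derive cover(a,c) via R0 from red(a,c)
round 1: derive cover(a,g) via R0 from red(a,g)
round 1: derive cover(a,j) via R0 from red(a,j)
round 1: derive cover(b,a) via R0 from red(b,a)
round 1: derive cover(b,c) via R0 from red(b,c)
round 1: derive cover(b,i) via R0 from red(b,i)
round 1: derive cover(e,h) via R0 from red(e,h)
round 1: derive cover(g,b) via R0 from red(g,b)
round 1: derive cover(h,b) via R0 from red(h,b)
round 1: derive cover(h,g) via R0 from red(h,g)
round 1: derive cover(h,i) via R0 from red(h,i)
round 1: derive cover(j,e) via R0 from red(j,e)
round 1: derive cover(j,g) via R0 from red(j,g)
round 1: derive cover(a,e) via R2 from red(a,a), parent(a,e)
round 1: derive cover(a,h) via R2 from red(a,j), parent(j,h)
round 1: derive cover(a,i) via R2 from red(a,g), parent(g,i)
round 1: derive cover(b,b) via R2 from red(b,c), parent(c,b)
round 1: derive cover(b,e) via R2 from red(b,a), parent(a,e)
round 1: derive cover(b,g) via R2 from red(b,a), parent(a,g)
round 1: derive cover(e,b) via R2 from red(e,h), parent(h,b)
round 1: derive cover(e,e) via R2 from red(e,h), parent(h,e)
round 1: derive cover(e,i) via R2 from red(e,h), parent(h,i)
round 1: derive cover(h,e) via R2 from red(h,g), parent(g,e)
round 1: derive cover(j,i) via R2 from red(j,e), parent(e,i)
round 2: derive cover(e,g) via R1 from cover(e,e), parent(e,g)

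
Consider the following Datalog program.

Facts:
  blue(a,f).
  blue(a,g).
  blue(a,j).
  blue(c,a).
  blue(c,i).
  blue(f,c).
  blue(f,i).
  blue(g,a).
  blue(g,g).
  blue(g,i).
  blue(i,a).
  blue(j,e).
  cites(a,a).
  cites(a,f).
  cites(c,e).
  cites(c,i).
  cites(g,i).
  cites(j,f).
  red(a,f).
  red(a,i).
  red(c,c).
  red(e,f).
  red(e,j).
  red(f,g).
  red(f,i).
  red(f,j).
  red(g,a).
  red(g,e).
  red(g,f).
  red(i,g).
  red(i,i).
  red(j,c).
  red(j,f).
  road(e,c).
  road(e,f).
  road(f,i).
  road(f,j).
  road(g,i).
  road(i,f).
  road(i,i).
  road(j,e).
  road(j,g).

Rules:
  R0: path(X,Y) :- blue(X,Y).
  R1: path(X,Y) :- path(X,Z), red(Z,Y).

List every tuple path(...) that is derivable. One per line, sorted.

round 1: derive path(a,f) via R0 from blue(a,f)
round 1: derive path(a,g) via R0 from blue(a,g)
round 1: derive path(a,j) via R0 from blue(a,j)
round 1: derive path(c,a) via R0 from blue(c,a)
round 1: derive path(c,i) via R0 from blue(c,i)
round 1: derive path(f,c) via R0 from blue(f,c)
round 1: derive path(f,i) via R0 from blue(f,i)
round 1: derive path(g,a) via R0 from blue(g,a)
round 1: derive path(g,g) via R0 from blue(g,g)
round 1: derive path(g,i) via R0 from blue(g,i)
round 1: derive path(i,a) via R0 from blue(i,a)
round 1: derive path(j,e) via R0 from blue(j,e)
round 2: derive path(a,a) via R1 from path(a,g), red(g,a)
round 2: derive path(a,c) via R1 from path(a,j), red(j,c)
round 2: derive path(a,e) via R1 from path(a,g), red(g,e)
round 2: derive path(a,i) via R1 from path(a,f), red(f,i)
round 2: derive path(c,f) via R1 from path(c,a), red(a,f)
round 2: derive path(c,g) via R1 from path(c,i), red(i,g)
round 2: derive path(f,g) via R1 from path(f,i), red(i,g)
round 2: derive path(g,e) via R1 from path(g,g), red(g,e)
round 2: derive path(g,f) via R1 from path(g,a), red(a,f)
round 2: derive path(i,f) via R1 from path(i,a), red(a,f)
round 2: derive path(i,i) via R1 from path(i,a), red(a,i)
round 2: derive path(j,f) via R1 from path(j,e), red(e,f)
round 2: derive path(j,j) via R1 from path(j,e), red(e,j)
round 3: derive path(c,e) via R1 from path(c,g), red(g,e)
round 3: derive path(c,j) via R1 from path(c,f), red(f,j)
round 3: derive path(f,a) via R1 from path(f,g), red(g,a)
round 3: derive path(f,e) via R1 from path(f,g), red(g,e)
round 3: derive path(f,f) via R1 from path(f,g), red(g,f)
round 3: derive path(g,j) via R1 from path(g,e), red(e,j)
round 3: derive path(i,g) via R1 from path(i,f), red(f,g)
round 3: derive path(i,j) via R1 from path(i,f), red(f,j)
round 3: derive path(j,c) via R1 from path(j,j), red(j,c)
round 3: derive path(j,g) via R1 from path(j,f), red(f,g)
round 3: derive path(j,i) via R1 from path(j,f), red(f,i)
round 4: derive path(c,c) via R1 from path(c,j), red(j,c)
round 4: derive path(f,j) via R1 from path(f,e), red(e,j)
round 4: derive path(g,c) via R1 from path(g,j), red(j,c)
round 4: derive path(i,c) via R1 from path(i,j), red(j,c)
round 4: derive path(i,e) via R1 from path(i,g), red(g,e)
round 4: derive path(j,a) via R1 from path(j,g), red(g,a)

path(a,a)
path(a,c)
path(a,e)
path(a,f)
path(a,g)
path(a,i)
path(a,j)
path(c,a)
path(c,c)
path(c,e)
path(c,f)
path(c,g)
path(c,i)
path(c,j)
path(f,a)
path(f,c)
path(f,e)
path(f,f)
path(f,g)
path(f,i)
path(f,j)
path(g,a)
path(g,c)
path(g,e)
path(g,f)
path(g,g)
path(g,i)
path(g,j)
path(i,a)
path(i,c)
path(i,e)
path(i,f)
path(i,g)
path(i,i)
path(i,j)
path(j,a)
path(j,c)
path(j,e)
path(j,f)
path(j,g)
path(j,i)
path(j,j)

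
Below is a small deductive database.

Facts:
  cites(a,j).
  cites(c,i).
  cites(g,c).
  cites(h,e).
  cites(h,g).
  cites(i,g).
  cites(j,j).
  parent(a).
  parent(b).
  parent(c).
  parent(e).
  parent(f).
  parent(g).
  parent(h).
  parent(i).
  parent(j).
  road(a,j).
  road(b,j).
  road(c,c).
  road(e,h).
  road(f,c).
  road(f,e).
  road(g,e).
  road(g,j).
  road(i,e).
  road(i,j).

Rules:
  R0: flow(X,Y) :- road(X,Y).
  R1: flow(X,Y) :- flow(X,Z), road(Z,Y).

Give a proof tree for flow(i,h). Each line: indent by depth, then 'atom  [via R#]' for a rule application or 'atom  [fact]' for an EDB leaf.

flow(i,h)  [via R1]
  flow(i,e)  [via R0]
    road(i,e)  [fact]
  road(e,h)  [fact]

round 1: derive flow(a,j) via R0 from road(a,j)
round 1: derive flow(b,j) via R0 from road(b,j)
round 1: derive flow(c,c) via R0 from road(c,c)
round 1: derive flow(e,h) via R0 from road(e,h)
round 1: derive flow(f,c) via R0 from road(f,c)
round 1: derive flow(f,e) via R0 from road(f,e)
round 1: derive flow(g,e) via R0 from road(g,e)
round 1: derive flow(g,j) via R0 from road(g,j)
round 1: derive flow(i,e) via R0 from road(i,e)
round 1: derive flow(i,j) via R0 from road(i,j)
round 2: derive flow(f,h) via R1 from flow(f,e), road(e,h)
round 2: derive flow(g,h) via R1 from flow(g,e), road(e,h)
round 2: derive flow(i,h) via R1 from flow(i,e), road(e,h)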